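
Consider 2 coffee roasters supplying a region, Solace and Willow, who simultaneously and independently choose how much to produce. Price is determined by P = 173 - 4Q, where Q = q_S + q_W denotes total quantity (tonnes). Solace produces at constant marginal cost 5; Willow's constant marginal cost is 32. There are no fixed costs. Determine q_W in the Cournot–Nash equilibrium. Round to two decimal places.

Solace's profit: π_S = (173 - 4Q)q_S - (5q_S). Setting ∂π_S/∂q_S = 0: 168 - 8q_S - 4(q_W) = 0.
Willow's profit: π_W = (173 - 4Q)q_W - (32q_W). Setting ∂π_W/∂q_W = 0: 141 - 8q_W - 4(q_S) = 0.
Best responses: q_S = (168 - 4q_W)/8, q_W = (141 - 4q_S)/8.
Solving the pair: q_S = 65/4, q_W = 19/2.

9.50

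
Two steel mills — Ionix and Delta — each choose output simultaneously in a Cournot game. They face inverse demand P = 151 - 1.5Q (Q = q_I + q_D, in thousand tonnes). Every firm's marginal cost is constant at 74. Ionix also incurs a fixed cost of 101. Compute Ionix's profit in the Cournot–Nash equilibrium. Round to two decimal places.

338.19

A representative firm's profit is π_i = q_i(151 - 1.5Q) - 74q_i.
Setting ∂π_i/∂q_i = 0 with rivals' quantities fixed: 77 - 3q_i - (3/2)q_j = 0.
By symmetry each firm produces the same amount; substituting q_j = q_i yields q_i = 77/(9/2) = 154/9.
Price P = 151 - (3/2)·(308/9) = 299/3.
Ionix's profit: (299/3 - 74)·(154/9) - 101 = 338.1852.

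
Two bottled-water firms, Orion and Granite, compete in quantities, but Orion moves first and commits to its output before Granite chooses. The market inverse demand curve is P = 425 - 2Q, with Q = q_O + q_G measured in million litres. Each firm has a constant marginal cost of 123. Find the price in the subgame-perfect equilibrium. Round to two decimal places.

Solve by backward induction. Given q_O, the follower Granite maximises π_G = (425 - 2q_O - 2q_G)q_G - 123q_G.
∂π_G/∂q_G = 302 - 2q_O - 4q_G = 0 gives the reaction function q_G = (302 - 2q_O)/4.
The leader anticipates this reaction. Substituting into P = 425 - 2Q gives P = 274 - q_O, so π_O = (274 - q_O)q_O - 123q_O.
Maximising: ∂π_O/∂q_O = 151 - 2q_O = 0, giving q_O = 151/2.
Then q_G = (302 - 2·(151/2))/4 = 151/4.
Total output Q = 453/4, so price P = 425 - 2·(453/4) = 397/2.

198.50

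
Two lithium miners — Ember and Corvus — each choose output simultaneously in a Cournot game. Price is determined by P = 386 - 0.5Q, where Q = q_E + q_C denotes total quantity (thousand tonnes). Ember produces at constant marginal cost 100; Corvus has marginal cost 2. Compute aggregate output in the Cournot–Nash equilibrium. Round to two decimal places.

Ember's profit: π_E = (386 - 0.5Q)q_E - (100q_E). Setting ∂π_E/∂q_E = 0: 286 - q_E - (1/2)(q_C) = 0.
Corvus's profit: π_C = (386 - 0.5Q)q_C - (2q_C). Setting ∂π_C/∂q_C = 0: 384 - q_C - (1/2)(q_E) = 0.
Best responses: q_E = (286 - (1/2)q_C), q_C = (384 - (1/2)q_E).
Substituting one into the other gives q_E = 376/3 and q_C = 964/3.
Total output Q = 376/3 + 964/3 = 1340/3.

446.67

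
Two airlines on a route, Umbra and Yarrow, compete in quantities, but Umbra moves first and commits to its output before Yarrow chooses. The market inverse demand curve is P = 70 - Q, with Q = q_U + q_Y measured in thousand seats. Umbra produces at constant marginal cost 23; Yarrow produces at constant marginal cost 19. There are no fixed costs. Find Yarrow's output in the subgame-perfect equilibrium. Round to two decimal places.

14.75

Solve by backward induction. Given q_U, the follower Yarrow maximises π_Y = (70 - q_U - q_Y)q_Y - 19q_Y.
Follower FOC: 51 - q_U - 2q_Y = 0, so q_Y(q_U) = (51 - q_U)/2.
Umbra substitutes q_Y(q_U) into its own profit: π_U = q_U(70 - q_U - (51 - q_U)/2) - 23q_U = (89/2 - (1/2)q_U)q_U - 23q_U.
Leader FOC: 43/2 - q_U = 0, so q_U = 43/2.
Then q_Y = (51 - 43/2)/2 = 59/4.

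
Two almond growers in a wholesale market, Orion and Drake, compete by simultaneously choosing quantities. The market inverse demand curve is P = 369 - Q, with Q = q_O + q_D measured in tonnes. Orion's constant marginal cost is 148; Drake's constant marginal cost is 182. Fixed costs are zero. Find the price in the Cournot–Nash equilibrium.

233

Orion's profit: π_O = (369 - Q)q_O - (148q_O). Setting ∂π_O/∂q_O = 0: 221 - 2q_O - (q_D) = 0.
Drake's profit: π_D = (369 - Q)q_D - (182q_D). Setting ∂π_D/∂q_D = 0: 187 - 2q_D - (q_O) = 0.
Rearranging gives the reaction functions q_O = (221 - q_D)/2 and q_D = (187 - q_O)/2.
Substituting one into the other gives q_O = 85 and q_D = 51.
Total output Q = 136, so price P = 369 - 136 = 233.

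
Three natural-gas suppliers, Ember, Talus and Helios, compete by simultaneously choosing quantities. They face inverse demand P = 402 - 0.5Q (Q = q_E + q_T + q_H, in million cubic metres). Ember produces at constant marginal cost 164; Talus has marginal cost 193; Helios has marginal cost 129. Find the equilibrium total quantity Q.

360

Ember's profit: π_E = (402 - 0.5Q)q_E - (164q_E). Setting ∂π_E/∂q_E = 0: 238 - q_E - (1/2)(q_T + q_H) = 0.
Talus's first-order condition: 209 - q_T - (1/2)(q_E + q_H) = 0.
Helios's profit: π_H = (402 - 0.5Q)q_H - (129q_H). Setting ∂π_H/∂q_H = 0: 273 - q_H - (1/2)(q_E + q_T) = 0.
Summing all 3 equations gives 720 − 2Q = 0, hence Q = 360.
Back-substituting: q_E = (238 − 180)/(1/2) = 116, q_T = (209 − 180)/(1/2) = 58, q_H = (273 − 180)/(1/2) = 186.
Total output Q = 116 + 58 + 186 = 360.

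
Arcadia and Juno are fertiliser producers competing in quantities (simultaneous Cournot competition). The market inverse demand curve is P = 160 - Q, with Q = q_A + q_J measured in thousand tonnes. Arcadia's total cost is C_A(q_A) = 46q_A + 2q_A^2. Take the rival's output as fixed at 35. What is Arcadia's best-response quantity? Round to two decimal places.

With the rival's output fixed at 35, Arcadia's profit is π_A = (160 - 35 - q_A)q_A - (46q_A + 2q_A²) = (125 - q_A)q_A - (46q_A + 2q_A²).
∂π_A/∂q_A = 79 - 6q_A = 0, so q_A = 79/6.

13.17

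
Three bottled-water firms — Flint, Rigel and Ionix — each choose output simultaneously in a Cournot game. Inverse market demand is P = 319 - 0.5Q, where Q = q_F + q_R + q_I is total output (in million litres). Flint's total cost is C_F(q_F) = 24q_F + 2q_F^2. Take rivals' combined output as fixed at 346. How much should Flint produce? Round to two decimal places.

24.40

With rivals' combined output fixed at 346, Flint's profit is π_F = (319 - (1/2)·346 - (1/2)q_F)q_F - (24q_F + 2q_F²) = (146 - (1/2)q_F)q_F - (24q_F + 2q_F²).
∂π_F/∂q_F = 122 - 5q_F = 0, so q_F = 122/5.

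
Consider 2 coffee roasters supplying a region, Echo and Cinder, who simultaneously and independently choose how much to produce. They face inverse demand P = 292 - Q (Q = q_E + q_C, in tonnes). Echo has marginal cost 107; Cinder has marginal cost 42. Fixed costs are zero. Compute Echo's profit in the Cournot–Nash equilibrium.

1600

Echo's profit: π_E = (292 - Q)q_E - (107q_E). Setting ∂π_E/∂q_E = 0: 185 - 2q_E - (q_C) = 0.
Cinder's profit: π_C = (292 - Q)q_C - (42q_C). Setting ∂π_C/∂q_C = 0: 250 - 2q_C - (q_E) = 0.
Best responses: q_E = (185 - q_C)/2, q_C = (250 - q_E)/2.
Substituting one into the other gives q_E = 40 and q_C = 105.
Price P = 292 - 145 = 147.
Echo's profit: (147 - 107)·40 = 1600.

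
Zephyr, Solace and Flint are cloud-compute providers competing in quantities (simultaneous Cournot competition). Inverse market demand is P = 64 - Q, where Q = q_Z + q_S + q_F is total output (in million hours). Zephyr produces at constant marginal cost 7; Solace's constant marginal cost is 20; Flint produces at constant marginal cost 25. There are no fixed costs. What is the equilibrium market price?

29

Zephyr's profit: π_Z = (64 - Q)q_Z - (7q_Z). Setting ∂π_Z/∂q_Z = 0: 57 - 2q_Z - (q_S + q_F) = 0.
Solace's profit: π_S = (64 - Q)q_S - (20q_S). Setting ∂π_S/∂q_S = 0: 44 - 2q_S - (q_Z + q_F) = 0.
Flint's first-order condition: 39 - 2q_F - (q_Z + q_S) = 0.
Adding the 3 first-order conditions: 140 − 4Q = 0, so Q = 35.
Back-substituting: q_Z = (57 − 35) = 22, q_S = (44 − 35) = 9, q_F = (39 − 35) = 4.
Total output Q = 35, so price P = 64 - 35 = 29.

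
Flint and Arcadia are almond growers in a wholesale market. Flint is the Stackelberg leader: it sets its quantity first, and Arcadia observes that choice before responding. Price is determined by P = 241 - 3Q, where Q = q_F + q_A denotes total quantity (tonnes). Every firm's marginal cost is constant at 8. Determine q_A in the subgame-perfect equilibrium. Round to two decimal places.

19.42

The follower Arcadia best-responds to any q_F: π_A = (241 - 3Q)q_A - 8q_A.
Setting the follower's marginal profit to zero, 233 - 3q_F - 6q_A = 0, i.e. q_A = (233 - 3q_F)/6.
Flint substitutes q_A(q_F) into its own profit: π_F = q_F(241 - 3q_F - (233 - 3q_F)/2) - 8q_F = (249/2 - (3/2)q_F)q_F - 8q_F.
Leader FOC: 233/2 - 3q_F = 0, so q_F = 233/6.
Then q_A = (233 - 3·(233/6))/6 = 233/12.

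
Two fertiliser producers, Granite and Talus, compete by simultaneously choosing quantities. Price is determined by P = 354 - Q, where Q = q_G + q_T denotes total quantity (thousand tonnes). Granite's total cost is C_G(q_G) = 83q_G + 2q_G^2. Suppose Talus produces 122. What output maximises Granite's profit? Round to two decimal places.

24.83

With the rival's output fixed at 122, Granite's profit is π_G = (354 - 122 - q_G)q_G - (83q_G + 2q_G²) = (232 - q_G)q_G - (83q_G + 2q_G²).
∂π_G/∂q_G = 149 - 6q_G = 0, so q_G = 149/6.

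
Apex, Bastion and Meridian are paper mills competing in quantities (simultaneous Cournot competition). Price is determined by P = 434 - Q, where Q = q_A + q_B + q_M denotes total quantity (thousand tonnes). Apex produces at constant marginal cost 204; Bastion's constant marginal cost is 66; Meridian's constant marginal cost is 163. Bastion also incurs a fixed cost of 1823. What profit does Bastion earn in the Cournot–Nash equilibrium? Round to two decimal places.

Apex's profit: π_A = (434 - Q)q_A - (204q_A). Setting ∂π_A/∂q_A = 0: 230 - 2q_A - (q_B + q_M) = 0.
Bastion's first-order condition: 368 - 2q_B - (q_A + q_M) = 0.
Meridian's first-order condition: 271 - 2q_M - (q_A + q_B) = 0.
Adding the 3 conditions: 869 − 2Q − 2Q = 0, i.e. Q = 869/4.
Back-substituting: q_A = (230 − 869/4) = 51/4, q_B = (368 − 869/4) = 603/4, q_M = (271 − 869/4) = 215/4.
Price P = 434 - 869/4 = 867/4.
Bastion's profit: (867/4 - 66)·(603/4) - 1823 = 20902.5625.

20902.56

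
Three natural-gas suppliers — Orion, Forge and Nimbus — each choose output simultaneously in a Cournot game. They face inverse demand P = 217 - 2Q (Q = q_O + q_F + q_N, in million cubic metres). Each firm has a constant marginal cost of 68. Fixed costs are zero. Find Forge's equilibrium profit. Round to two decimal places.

A representative firm's profit is π_i = q_i(217 - 2Q) - 68q_i.
First-order condition (treating rivals' output as given): 149 - 4q_i - 2·Σ_{j≠i} q_j = 0.
With identical firms every q_j equals q_i, so Σ_{j≠i} q_j = 2q_i and 149 = 8q_i, giving q_i = 149/8.
Price P = 217 - 2·(447/8) = 421/4.
Forge's profit: (421/4 - 68)·(149/8) = 693.7813.

693.78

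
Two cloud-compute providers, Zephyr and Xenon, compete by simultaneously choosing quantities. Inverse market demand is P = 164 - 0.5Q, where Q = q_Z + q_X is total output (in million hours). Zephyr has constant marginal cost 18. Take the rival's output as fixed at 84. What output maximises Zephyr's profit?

With the rival's output fixed at 84, Zephyr's profit is π_Z = (164 - (1/2)·84 - (1/2)q_Z)q_Z - (18q_Z) = (122 - (1/2)q_Z)q_Z - (18q_Z).
∂π_Z/∂q_Z = 104 - q_Z = 0, so q_Z = 104.

104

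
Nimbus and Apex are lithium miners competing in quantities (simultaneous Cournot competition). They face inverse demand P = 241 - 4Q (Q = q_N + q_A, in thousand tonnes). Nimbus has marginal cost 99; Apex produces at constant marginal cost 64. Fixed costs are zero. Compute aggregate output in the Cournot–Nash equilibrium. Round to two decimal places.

26.58

Nimbus's profit: π_N = (241 - 4Q)q_N - (99q_N). Setting ∂π_N/∂q_N = 0: 142 - 8q_N - 4(q_A) = 0.
Apex's profit: π_A = (241 - 4Q)q_A - (64q_A). Setting ∂π_A/∂q_A = 0: 177 - 8q_A - 4(q_N) = 0.
Best responses: q_N = (142 - 4q_A)/8, q_A = (177 - 4q_N)/8.
Substituting one into the other gives q_N = 107/12 and q_A = 53/3.
Total output Q = 107/12 + 53/3 = 319/12.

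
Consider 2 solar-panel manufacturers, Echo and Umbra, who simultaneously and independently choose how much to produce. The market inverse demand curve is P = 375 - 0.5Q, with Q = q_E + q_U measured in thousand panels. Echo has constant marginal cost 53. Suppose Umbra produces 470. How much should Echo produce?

With the rival's output fixed at 470, Echo's profit is π_E = (375 - (1/2)·470 - (1/2)q_E)q_E - (53q_E) = (140 - (1/2)q_E)q_E - (53q_E).
∂π_E/∂q_E = 87 - q_E = 0, so q_E = 87.

87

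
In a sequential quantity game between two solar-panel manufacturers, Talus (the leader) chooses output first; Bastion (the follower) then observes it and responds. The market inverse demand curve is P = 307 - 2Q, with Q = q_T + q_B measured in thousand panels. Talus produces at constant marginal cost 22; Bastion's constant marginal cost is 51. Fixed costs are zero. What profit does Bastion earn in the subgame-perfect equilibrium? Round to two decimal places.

The follower Bastion best-responds to any q_T: π_B = (307 - 2Q)q_B - 51q_B.
Setting the follower's marginal profit to zero, 256 - 2q_T - 4q_B = 0, i.e. q_B = (256 - 2q_T)/4.
The leader anticipates this reaction. Substituting into P = 307 - 2Q gives P = 179 - q_T, so π_T = (179 - q_T)q_T - 22q_T.
Maximising: ∂π_T/∂q_T = 157 - 2q_T = 0, giving q_T = 157/2.
Then q_B = (256 - 2·(157/2))/4 = 99/4.
Price P = 307 - 2·(413/4) = 201/2.
Bastion's profit: (201/2 - 51)·(99/4) = 1225.1250.

1225.13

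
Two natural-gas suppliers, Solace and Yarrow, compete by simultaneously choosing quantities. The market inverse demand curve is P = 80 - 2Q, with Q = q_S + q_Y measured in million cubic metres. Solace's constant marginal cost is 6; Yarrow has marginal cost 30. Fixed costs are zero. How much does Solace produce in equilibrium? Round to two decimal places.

16.33

Solace's profit: π_S = (80 - 2Q)q_S - (6q_S). Setting ∂π_S/∂q_S = 0: 74 - 4q_S - 2(q_Y) = 0.
Yarrow's first-order condition: 50 - 4q_Y - 2(q_S) = 0.
So q_S = (74 - 2q_Y)/4 and q_Y = (50 - 2q_S)/4.
Solving the pair: q_S = 49/3, q_Y = 13/3.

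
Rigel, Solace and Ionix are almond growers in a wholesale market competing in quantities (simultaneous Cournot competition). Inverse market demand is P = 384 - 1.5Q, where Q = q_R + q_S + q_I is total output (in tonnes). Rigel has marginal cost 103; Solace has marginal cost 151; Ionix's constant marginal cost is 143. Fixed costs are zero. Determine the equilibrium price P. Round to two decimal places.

Rigel's profit: π_R = (384 - 1.5Q)q_R - (103q_R). Setting ∂π_R/∂q_R = 0: 281 - 3q_R - (3/2)(q_S + q_I) = 0.
Solace's profit: π_S = (384 - 1.5Q)q_S - (151q_S). Setting ∂π_S/∂q_S = 0: 233 - 3q_S - (3/2)(q_R + q_I) = 0.
Ionix's first-order condition: 241 - 3q_I - (3/2)(q_R + q_S) = 0.
Adding the 3 conditions: 755 − 3Q − 3Q = 0, i.e. Q = 755/6.
Back-substituting: q_R = (281 − 755/4)/(3/2) = 123/2, q_S = (233 − 755/4)/(3/2) = 59/2, q_I = (241 − 755/4)/(3/2) = 209/6.
Total output Q = 755/6, so price P = 384 - (3/2)·(755/6) = 781/4.

195.25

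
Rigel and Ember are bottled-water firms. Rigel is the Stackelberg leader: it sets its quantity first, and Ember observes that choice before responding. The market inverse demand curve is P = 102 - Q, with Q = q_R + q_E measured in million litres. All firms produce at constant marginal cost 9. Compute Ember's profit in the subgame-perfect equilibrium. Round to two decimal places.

The follower Ember best-responds to any q_R: π_E = (102 - Q)q_E - 9q_E.
Follower FOC: 93 - q_R - 2q_E = 0, so q_E(q_R) = (93 - q_R)/2.
Rigel substitutes q_E(q_R) into its own profit: π_R = q_R(102 - q_R - (93 - q_R)/2) - 9q_R = (111/2 - (1/2)q_R)q_R - 9q_R.
Leader FOC: 93/2 - q_R = 0, so q_R = 93/2.
Then q_E = (93 - 93/2)/2 = 93/4.
Price P = 102 - 279/4 = 129/4.
Ember's profit: (129/4 - 9)·(93/4) = 540.5625.

540.56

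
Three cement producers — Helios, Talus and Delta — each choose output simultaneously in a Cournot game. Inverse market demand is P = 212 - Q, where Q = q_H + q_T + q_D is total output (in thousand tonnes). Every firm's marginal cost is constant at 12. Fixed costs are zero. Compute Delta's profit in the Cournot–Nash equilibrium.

A representative firm's profit is π_i = q_i(212 - Q) - 12q_i.
First-order condition (treating rivals' output as given): 200 - 2q_i - Σ_{j≠i} q_j = 0.
By symmetry each firm produces the same amount; substituting Σ_{j≠i} q_j = 2q_i yields q_i = 200/4 = 50.
Price P = 212 - 150 = 62.
Delta's profit: (62 - 12)·50 = 2500.

2500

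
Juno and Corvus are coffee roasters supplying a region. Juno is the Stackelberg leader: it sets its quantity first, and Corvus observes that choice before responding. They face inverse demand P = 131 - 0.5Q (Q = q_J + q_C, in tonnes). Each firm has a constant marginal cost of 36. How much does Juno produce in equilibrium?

95

The follower Corvus best-responds to any q_J: π_C = (131 - 0.5Q)q_C - 36q_C.
Setting the follower's marginal profit to zero, 95 - (1/2)q_J - q_C = 0, i.e. q_C = (95 - (1/2)q_J).
Juno substitutes q_C(q_J) into its own profit: π_J = q_J(131 - (1/2)q_J - (95 - (1/2)q_J)/2) - 36q_J = (167/2 - (1/4)q_J)q_J - 36q_J.
Maximising: ∂π_J/∂q_J = 95/2 - (1/2)q_J = 0, giving q_J = 95.
Then q_C = (95 - (1/2)·95) = 95/2.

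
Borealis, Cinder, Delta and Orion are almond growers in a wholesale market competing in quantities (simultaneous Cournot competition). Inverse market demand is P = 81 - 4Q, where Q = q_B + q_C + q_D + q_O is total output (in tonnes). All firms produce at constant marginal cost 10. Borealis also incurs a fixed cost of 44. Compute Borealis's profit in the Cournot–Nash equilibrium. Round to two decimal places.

6.41

A representative firm's profit is π_i = q_i(81 - 4Q) - 10q_i.
First-order condition (treating rivals' output as given): 71 - 8q_i - 4·Σ_{j≠i} q_j = 0.
By symmetry each firm produces the same amount; substituting Σ_{j≠i} q_j = 3q_i yields q_i = 71/20.
Price P = 81 - 4·(71/5) = 121/5.
Borealis's profit: (121/5 - 10)·(71/20) - 44 = 641/100.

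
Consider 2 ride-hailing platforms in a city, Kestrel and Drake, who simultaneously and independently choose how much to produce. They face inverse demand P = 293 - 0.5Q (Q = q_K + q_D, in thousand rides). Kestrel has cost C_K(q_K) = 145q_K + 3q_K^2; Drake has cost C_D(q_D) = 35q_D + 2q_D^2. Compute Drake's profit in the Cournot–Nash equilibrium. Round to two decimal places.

Kestrel's profit: π_K = (293 - 0.5Q)q_K - (145q_K + 3q_K²). Setting ∂π_K/∂q_K = 0: 148 - 7q_K - (1/2)(q_D) = 0.
Drake's profit: π_D = (293 - 0.5Q)q_D - (35q_D + 2q_D²). Setting ∂π_D/∂q_D = 0: 258 - 5q_D - (1/2)(q_K) = 0.
Best responses: q_K = (148 - (1/2)q_D)/7, q_D = (258 - (1/2)q_K)/5.
Solving the pair: q_K = 17.5827, q_D = 49.8417.
Price P = 293 - (1/2)·67.4245 = 259.2878.
Drake's profit: 259.2878·49.8417 - 35·49.8417 - 2·49.8417² = 6210.4943.

6210.49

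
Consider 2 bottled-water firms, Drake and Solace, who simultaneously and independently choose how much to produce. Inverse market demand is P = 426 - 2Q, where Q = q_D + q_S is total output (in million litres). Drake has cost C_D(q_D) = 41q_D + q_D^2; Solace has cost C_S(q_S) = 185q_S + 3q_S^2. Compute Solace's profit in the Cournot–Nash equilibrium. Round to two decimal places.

728.60

Drake's profit: π_D = (426 - 2Q)q_D - (41q_D + q_D²). Setting ∂π_D/∂q_D = 0: 385 - 6q_D - 2(q_S) = 0.
Solace's profit: π_S = (426 - 2Q)q_S - (185q_S + 3q_S²). Setting ∂π_S/∂q_S = 0: 241 - 10q_S - 2(q_D) = 0.
So q_D = (385 - 2q_S)/6 and q_S = (241 - 2q_D)/10.
Substituting one into the other gives q_D = 421/7 and q_S = 169/14.
Price P = 426 - 2·(1011/14) = 1971/7.
Solace's profit: (1971/7)·(169/14) - 185·(169/14) - 3(169/14)² = 728.5969.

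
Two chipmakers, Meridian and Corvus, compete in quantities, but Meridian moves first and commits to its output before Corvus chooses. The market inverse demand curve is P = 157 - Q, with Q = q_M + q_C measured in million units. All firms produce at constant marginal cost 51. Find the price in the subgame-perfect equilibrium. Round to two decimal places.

The follower Corvus best-responds to any q_M: π_C = (157 - Q)q_C - 51q_C.
∂π_C/∂q_C = 106 - q_M - 2q_C = 0 gives the reaction function q_C = (106 - q_M)/2.
Meridian substitutes q_C(q_M) into its own profit: π_M = q_M(157 - q_M - (106 - q_M)/2) - 51q_M = (104 - (1/2)q_M)q_M - 51q_M.
The leader's first-order condition 53 - q_M = 0 yields q_M = 53.
Then q_C = (106 - 53)/2 = 53/2.
Total output Q = 159/2, so price P = 157 - 159/2 = 155/2.

77.50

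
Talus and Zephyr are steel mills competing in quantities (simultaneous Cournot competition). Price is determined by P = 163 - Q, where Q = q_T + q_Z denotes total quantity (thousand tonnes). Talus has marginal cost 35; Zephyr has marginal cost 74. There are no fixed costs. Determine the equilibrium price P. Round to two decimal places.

Talus's profit: π_T = (163 - Q)q_T - (35q_T). Setting ∂π_T/∂q_T = 0: 128 - 2q_T - (q_Z) = 0.
Zephyr's profit: π_Z = (163 - Q)q_Z - (74q_Z). Setting ∂π_Z/∂q_Z = 0: 89 - 2q_Z - (q_T) = 0.
Rearranging gives the reaction functions q_T = (128 - q_Z)/2 and q_Z = (89 - q_T)/2.
Solving the pair: q_T = 167/3, q_Z = 50/3.
Total output Q = 217/3, so price P = 163 - 217/3 = 272/3.

90.67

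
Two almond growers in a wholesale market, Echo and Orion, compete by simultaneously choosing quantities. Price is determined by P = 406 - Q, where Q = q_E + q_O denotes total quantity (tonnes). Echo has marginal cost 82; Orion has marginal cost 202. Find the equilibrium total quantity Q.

Echo's profit: π_E = (406 - Q)q_E - (82q_E). Setting ∂π_E/∂q_E = 0: 324 - 2q_E - (q_O) = 0.
Orion's profit: π_O = (406 - Q)q_O - (202q_O). Setting ∂π_O/∂q_O = 0: 204 - 2q_O - (q_E) = 0.
So q_E = (324 - q_O)/2 and q_O = (204 - q_E)/2.
Substituting one into the other gives q_E = 148 and q_O = 28.
Total output Q = 148 + 28 = 176.

176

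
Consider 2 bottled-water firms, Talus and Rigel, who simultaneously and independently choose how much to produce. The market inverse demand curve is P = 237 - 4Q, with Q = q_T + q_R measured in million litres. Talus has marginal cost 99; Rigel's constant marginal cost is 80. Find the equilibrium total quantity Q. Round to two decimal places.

Talus's profit: π_T = (237 - 4Q)q_T - (99q_T). Setting ∂π_T/∂q_T = 0: 138 - 8q_T - 4(q_R) = 0.
Rigel's profit: π_R = (237 - 4Q)q_R - (80q_R). Setting ∂π_R/∂q_R = 0: 157 - 8q_R - 4(q_T) = 0.
So q_T = (138 - 4q_R)/8 and q_R = (157 - 4q_T)/8.
Solving the pair: q_T = 119/12, q_R = 44/3.
Total output Q = 119/12 + 44/3 = 295/12.

24.58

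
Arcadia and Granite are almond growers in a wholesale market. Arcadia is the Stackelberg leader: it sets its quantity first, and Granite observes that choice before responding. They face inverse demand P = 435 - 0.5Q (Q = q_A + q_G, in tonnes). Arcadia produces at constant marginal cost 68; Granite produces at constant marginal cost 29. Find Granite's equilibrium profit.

29282

Solve by backward induction. Given q_A, the follower Granite maximises π_G = (435 - (1/2)q_A - (1/2)q_G)q_G - 29q_G.
Follower FOC: 406 - (1/2)q_A - q_G = 0, so q_G(q_A) = (406 - (1/2)q_A).
The leader anticipates this reaction. Substituting into P = 435 - 0.5Q gives P = 232 - (1/4)q_A, so π_A = (232 - (1/4)q_A)q_A - 68q_A.
Maximising: ∂π_A/∂q_A = 164 - (1/2)q_A = 0, giving q_A = 328.
Then q_G = (406 - (1/2)·328) = 242.
Price P = 435 - (1/2)·570 = 150.
Granite's profit: (150 - 29)·242 = 29282.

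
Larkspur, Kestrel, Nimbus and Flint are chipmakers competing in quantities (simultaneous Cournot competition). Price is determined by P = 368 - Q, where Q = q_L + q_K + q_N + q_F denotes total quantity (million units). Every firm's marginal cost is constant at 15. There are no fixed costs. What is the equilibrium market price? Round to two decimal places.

A representative firm's profit is π_i = q_i(368 - Q) - 15q_i.
Setting ∂π_i/∂q_i = 0 with rivals' quantities fixed: 353 - 2q_i - Σ_{j≠i} q_j = 0.
With identical firms every q_j equals q_i, so Σ_{j≠i} q_j = 3q_i and 353 = 5q_i, giving q_i = 353/5.
Total output Q = 1412/5, so price P = 368 - 1412/5 = 428/5.

85.60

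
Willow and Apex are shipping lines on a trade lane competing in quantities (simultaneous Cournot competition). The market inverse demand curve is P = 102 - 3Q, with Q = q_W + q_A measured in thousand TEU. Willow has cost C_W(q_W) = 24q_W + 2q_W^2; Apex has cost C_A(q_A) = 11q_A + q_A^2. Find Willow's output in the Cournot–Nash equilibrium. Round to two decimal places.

4.94

Willow's profit: π_W = (102 - 3Q)q_W - (24q_W + 2q_W²). Setting ∂π_W/∂q_W = 0: 78 - 10q_W - 3(q_A) = 0.
Apex's profit: π_A = (102 - 3Q)q_A - (11q_A + q_A²). Setting ∂π_A/∂q_A = 0: 91 - 8q_A - 3(q_W) = 0.
Best responses: q_W = (78 - 3q_A)/10, q_A = (91 - 3q_W)/8.
Solving the pair: q_W = 351/71, q_A = 676/71.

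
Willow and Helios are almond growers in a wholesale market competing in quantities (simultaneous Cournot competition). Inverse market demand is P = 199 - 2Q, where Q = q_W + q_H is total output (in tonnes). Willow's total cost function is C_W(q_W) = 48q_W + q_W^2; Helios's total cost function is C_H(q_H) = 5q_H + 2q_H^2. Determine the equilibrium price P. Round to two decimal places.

122.55

Willow's profit: π_W = (199 - 2Q)q_W - (48q_W + q_W²). Setting ∂π_W/∂q_W = 0: 151 - 6q_W - 2(q_H) = 0.
Helios's first-order condition: 194 - 8q_H - 2(q_W) = 0.
Rearranging gives the reaction functions q_W = (151 - 2q_H)/6 and q_H = (194 - 2q_W)/8.
Substituting one into the other gives q_W = 205/11 and q_H = 431/22.
Total output Q = 841/22, so price P = 199 - 2·(841/22) = 1348/11.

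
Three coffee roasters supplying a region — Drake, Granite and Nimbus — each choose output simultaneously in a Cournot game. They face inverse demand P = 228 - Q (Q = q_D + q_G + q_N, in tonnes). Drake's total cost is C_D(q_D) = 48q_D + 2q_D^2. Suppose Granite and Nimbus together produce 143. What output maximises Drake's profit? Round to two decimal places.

With rivals' combined output fixed at 143, Drake's profit is π_D = (228 - 143 - q_D)q_D - (48q_D + 2q_D²) = (85 - q_D)q_D - (48q_D + 2q_D²).
∂π_D/∂q_D = 37 - 6q_D = 0, so q_D = 37/6.

6.17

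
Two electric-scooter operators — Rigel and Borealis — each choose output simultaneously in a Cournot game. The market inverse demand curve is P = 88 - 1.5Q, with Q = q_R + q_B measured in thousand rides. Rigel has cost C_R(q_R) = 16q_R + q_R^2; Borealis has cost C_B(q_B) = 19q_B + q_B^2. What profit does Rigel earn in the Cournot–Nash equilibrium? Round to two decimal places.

Rigel's profit: π_R = (88 - 1.5Q)q_R - (16q_R + q_R²). Setting ∂π_R/∂q_R = 0: 72 - 5q_R - (3/2)(q_B) = 0.
Borealis's profit: π_B = (88 - 1.5Q)q_B - (19q_B + q_B²). Setting ∂π_B/∂q_B = 0: 69 - 5q_B - (3/2)(q_R) = 0.
Best responses: q_R = (72 - (3/2)q_B)/5, q_B = (69 - (3/2)q_R)/5.
Solving the pair: q_R = 1026/91, q_B = 948/91.
Price P = 88 - (3/2)·(282/13) = 721/13.
Rigel's profit: (721/13)·(1026/91) - 16·(1026/91) - (1026/91)² = 317.7986.

317.80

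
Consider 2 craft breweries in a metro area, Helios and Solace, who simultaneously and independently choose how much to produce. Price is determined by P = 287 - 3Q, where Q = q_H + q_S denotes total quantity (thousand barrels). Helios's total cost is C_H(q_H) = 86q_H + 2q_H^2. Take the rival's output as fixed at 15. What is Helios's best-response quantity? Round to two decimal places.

15.60

With the rival's output fixed at 15, Helios's profit is π_H = (287 - 3·15 - 3q_H)q_H - (86q_H + 2q_H²) = (242 - 3q_H)q_H - (86q_H + 2q_H²).
∂π_H/∂q_H = 156 - 10q_H = 0, so q_H = 78/5.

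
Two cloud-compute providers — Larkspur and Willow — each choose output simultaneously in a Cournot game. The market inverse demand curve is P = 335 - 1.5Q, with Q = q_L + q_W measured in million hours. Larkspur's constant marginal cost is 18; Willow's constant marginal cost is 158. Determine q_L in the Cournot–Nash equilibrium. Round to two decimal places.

101.56

Larkspur's profit: π_L = (335 - 1.5Q)q_L - (18q_L). Setting ∂π_L/∂q_L = 0: 317 - 3q_L - (3/2)(q_W) = 0.
Willow's profit: π_W = (335 - 1.5Q)q_W - (158q_W). Setting ∂π_W/∂q_W = 0: 177 - 3q_W - (3/2)(q_L) = 0.
Best responses: q_L = (317 - (3/2)q_W)/3, q_W = (177 - (3/2)q_L)/3.
Substituting one into the other gives q_L = 914/9 and q_W = 74/9.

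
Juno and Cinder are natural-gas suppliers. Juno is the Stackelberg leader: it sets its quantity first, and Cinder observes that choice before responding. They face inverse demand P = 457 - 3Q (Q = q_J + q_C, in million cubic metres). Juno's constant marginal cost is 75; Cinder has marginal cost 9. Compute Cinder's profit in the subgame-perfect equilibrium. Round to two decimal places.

The follower Cinder best-responds to any q_J: π_C = (457 - 3Q)q_C - 9q_C.
Follower FOC: 448 - 3q_J - 6q_C = 0, so q_C(q_J) = (448 - 3q_J)/6.
Juno substitutes q_C(q_J) into its own profit: π_J = q_J(457 - 3q_J - (448 - 3q_J)/2) - 75q_J = (233 - (3/2)q_J)q_J - 75q_J.
Maximising: ∂π_J/∂q_J = 158 - 3q_J = 0, giving q_J = 158/3.
Then q_C = (448 - 3·(158/3))/6 = 145/3.
Price P = 457 - 3·101 = 154.
Cinder's profit: (154 - 9)·(145/3) = 7008.3333.

7008.33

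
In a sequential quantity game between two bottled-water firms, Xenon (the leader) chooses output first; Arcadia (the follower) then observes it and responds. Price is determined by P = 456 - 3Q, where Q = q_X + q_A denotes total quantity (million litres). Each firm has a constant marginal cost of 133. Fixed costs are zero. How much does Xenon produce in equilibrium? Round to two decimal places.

Solve by backward induction. Given q_X, the follower Arcadia maximises π_A = (456 - 3q_X - 3q_A)q_A - 133q_A.
Follower FOC: 323 - 3q_X - 6q_A = 0, so q_A(q_X) = (323 - 3q_X)/6.
The leader anticipates this reaction. Substituting into P = 456 - 3Q gives P = 589/2 - (3/2)q_X, so π_X = (589/2 - (3/2)q_X)q_X - 133q_X.
Leader FOC: 323/2 - 3q_X = 0, so q_X = 323/6.
Then q_A = (323 - 3·(323/6))/6 = 323/12.

53.83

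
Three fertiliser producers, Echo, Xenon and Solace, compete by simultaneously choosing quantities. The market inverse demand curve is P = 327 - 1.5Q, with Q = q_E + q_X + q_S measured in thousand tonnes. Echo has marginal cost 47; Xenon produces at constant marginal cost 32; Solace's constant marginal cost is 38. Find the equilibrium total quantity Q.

144

Echo's profit: π_E = (327 - 1.5Q)q_E - (47q_E). Setting ∂π_E/∂q_E = 0: 280 - 3q_E - (3/2)(q_X + q_S) = 0.
Xenon's profit: π_X = (327 - 1.5Q)q_X - (32q_X). Setting ∂π_X/∂q_X = 0: 295 - 3q_X - (3/2)(q_E + q_S) = 0.
Solace's profit: π_S = (327 - 1.5Q)q_S - (38q_S). Setting ∂π_S/∂q_S = 0: 289 - 3q_S - (3/2)(q_E + q_X) = 0.
Adding the 3 conditions: 864 − 3Q − 3Q = 0, i.e. Q = 144.
Back-substituting: q_E = (280 − 216)/(3/2) = 128/3, q_X = (295 − 216)/(3/2) = 158/3, q_S = (289 − 216)/(3/2) = 146/3.
Total output Q = 128/3 + 158/3 + 146/3 = 144.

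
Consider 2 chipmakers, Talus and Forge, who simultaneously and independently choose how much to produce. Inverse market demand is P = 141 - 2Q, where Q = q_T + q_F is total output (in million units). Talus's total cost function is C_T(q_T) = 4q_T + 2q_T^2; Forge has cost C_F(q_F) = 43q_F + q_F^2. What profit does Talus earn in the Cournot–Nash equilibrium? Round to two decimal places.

809.66

Talus's profit: π_T = (141 - 2Q)q_T - (4q_T + 2q_T²). Setting ∂π_T/∂q_T = 0: 137 - 8q_T - 2(q_F) = 0.
Forge's profit: π_F = (141 - 2Q)q_F - (43q_F + q_F²). Setting ∂π_F/∂q_F = 0: 98 - 6q_F - 2(q_T) = 0.
Best responses: q_T = (137 - 2q_F)/8, q_F = (98 - 2q_T)/6.
Substituting one into the other gives q_T = 313/22 and q_F = 255/22.
Price P = 141 - 2·(284/11) = 983/11.
Talus's profit: (983/11)·(313/22) - 4·(313/22) - 2(313/22)² = 809.6612.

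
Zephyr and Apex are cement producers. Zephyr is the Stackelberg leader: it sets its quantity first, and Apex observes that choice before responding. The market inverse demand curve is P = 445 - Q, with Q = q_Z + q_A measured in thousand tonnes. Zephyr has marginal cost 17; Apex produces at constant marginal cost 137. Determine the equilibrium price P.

154

The follower Apex best-responds to any q_Z: π_A = (445 - Q)q_A - 137q_A.
Follower FOC: 308 - q_Z - 2q_A = 0, so q_A(q_Z) = (308 - q_Z)/2.
The leader anticipates this reaction. Substituting into P = 445 - Q gives P = 291 - (1/2)q_Z, so π_Z = (291 - (1/2)q_Z)q_Z - 17q_Z.
Leader FOC: 274 - q_Z = 0, so q_Z = 274.
Then q_A = (308 - 274)/2 = 17.
Total output Q = 291, so price P = 445 - 291 = 154.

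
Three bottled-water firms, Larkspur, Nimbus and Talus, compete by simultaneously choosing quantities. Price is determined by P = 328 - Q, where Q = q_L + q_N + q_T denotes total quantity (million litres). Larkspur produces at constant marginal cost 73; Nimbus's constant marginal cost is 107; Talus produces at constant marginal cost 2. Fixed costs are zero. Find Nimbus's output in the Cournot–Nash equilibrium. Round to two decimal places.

Larkspur's profit: π_L = (328 - Q)q_L - (73q_L). Setting ∂π_L/∂q_L = 0: 255 - 2q_L - (q_N + q_T) = 0.
Nimbus's first-order condition: 221 - 2q_N - (q_L + q_T) = 0.
Talus's profit: π_T = (328 - Q)q_T - (2q_T). Setting ∂π_T/∂q_T = 0: 326 - 2q_T - (q_L + q_N) = 0.
Adding the 3 first-order conditions: 802 − 4Q = 0, so Q = 401/2.
Back-substituting: q_L = (255 − 401/2) = 109/2, q_N = (221 − 401/2) = 41/2, q_T = (326 − 401/2) = 251/2.

20.50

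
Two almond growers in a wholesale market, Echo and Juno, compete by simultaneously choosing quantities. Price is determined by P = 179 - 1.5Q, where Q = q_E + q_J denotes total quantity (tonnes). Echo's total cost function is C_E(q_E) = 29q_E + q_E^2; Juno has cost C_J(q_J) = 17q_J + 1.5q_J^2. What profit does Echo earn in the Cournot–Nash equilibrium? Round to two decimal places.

Echo's profit: π_E = (179 - 1.5Q)q_E - (29q_E + q_E²). Setting ∂π_E/∂q_E = 0: 150 - 5q_E - (3/2)(q_J) = 0.
Juno's first-order condition: 162 - 6q_J - (3/2)(q_E) = 0.
So q_E = (150 - (3/2)q_J)/5 and q_J = (162 - (3/2)q_E)/6.
Substituting one into the other gives q_E = 876/37 and q_J = 780/37.
Price P = 179 - (3/2)·(1656/37) = 111.8649.
Echo's profit: 111.8649·(876/37) - 29·(876/37) - (876/37)² = 1401.3440.

1401.34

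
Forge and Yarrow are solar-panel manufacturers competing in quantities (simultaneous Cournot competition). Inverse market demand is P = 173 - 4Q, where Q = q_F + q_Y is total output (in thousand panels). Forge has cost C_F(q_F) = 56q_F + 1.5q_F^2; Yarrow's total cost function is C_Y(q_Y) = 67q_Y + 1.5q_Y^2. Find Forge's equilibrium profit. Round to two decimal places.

371.54

Forge's profit: π_F = (173 - 4Q)q_F - (56q_F + (3/2)q_F²). Setting ∂π_F/∂q_F = 0: 117 - 11q_F - 4(q_Y) = 0.
Yarrow's first-order condition: 106 - 11q_Y - 4(q_F) = 0.
Rearranging gives the reaction functions q_F = (117 - 4q_Y)/11 and q_Y = (106 - 4q_F)/11.
Substituting one into the other gives q_F = 863/105 and q_Y = 698/105.
Price P = 173 - 4·(223/15) = 1703/15.
Forge's profit: (1703/15)·(863/105) - 56·(863/105) - (3/2)(863/105)² = 371.5401.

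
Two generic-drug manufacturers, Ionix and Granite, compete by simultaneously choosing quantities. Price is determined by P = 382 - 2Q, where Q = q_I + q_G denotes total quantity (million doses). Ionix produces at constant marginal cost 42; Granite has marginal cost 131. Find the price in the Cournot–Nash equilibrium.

Ionix's profit: π_I = (382 - 2Q)q_I - (42q_I). Setting ∂π_I/∂q_I = 0: 340 - 4q_I - 2(q_G) = 0.
Granite's first-order condition: 251 - 4q_G - 2(q_I) = 0.
So q_I = (340 - 2q_G)/4 and q_G = (251 - 2q_I)/4.
Substituting one into the other gives q_I = 143/2 and q_G = 27.
Total output Q = 197/2, so price P = 382 - 2·(197/2) = 185.

185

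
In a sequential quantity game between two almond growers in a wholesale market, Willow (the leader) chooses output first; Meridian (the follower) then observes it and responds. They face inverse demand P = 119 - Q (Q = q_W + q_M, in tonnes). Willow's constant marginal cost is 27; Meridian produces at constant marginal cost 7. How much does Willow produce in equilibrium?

36

The follower Meridian best-responds to any q_W: π_M = (119 - Q)q_M - 7q_M.
Follower FOC: 112 - q_W - 2q_M = 0, so q_M(q_W) = (112 - q_W)/2.
The leader anticipates this reaction. Substituting into P = 119 - Q gives P = 63 - (1/2)q_W, so π_W = (63 - (1/2)q_W)q_W - 27q_W.
The leader's first-order condition 36 - q_W = 0 yields q_W = 36.
Then q_M = (112 - 36)/2 = 38.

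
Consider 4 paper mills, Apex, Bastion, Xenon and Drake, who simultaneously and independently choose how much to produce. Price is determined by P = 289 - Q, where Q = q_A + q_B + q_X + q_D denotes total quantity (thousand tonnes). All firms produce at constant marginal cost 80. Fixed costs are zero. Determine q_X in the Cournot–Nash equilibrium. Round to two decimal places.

A representative firm's profit is π_i = q_i(289 - Q) - 80q_i.
Setting ∂π_i/∂q_i = 0 with rivals' quantities fixed: 209 - 2q_i - Σ_{j≠i} q_j = 0.
With identical firms every q_j equals q_i, so Σ_{j≠i} q_j = 3q_i and 209 = 5q_i, giving q_i = 209/5.

41.80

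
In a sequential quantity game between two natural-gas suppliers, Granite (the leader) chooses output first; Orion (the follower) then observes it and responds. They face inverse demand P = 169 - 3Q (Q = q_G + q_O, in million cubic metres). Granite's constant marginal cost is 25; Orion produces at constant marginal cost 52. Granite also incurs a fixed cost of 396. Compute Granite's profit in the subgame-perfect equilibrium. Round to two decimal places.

The follower Orion best-responds to any q_G: π_O = (169 - 3Q)q_O - 52q_O.
∂π_O/∂q_O = 117 - 3q_G - 6q_O = 0 gives the reaction function q_O = (117 - 3q_G)/6.
The leader anticipates this reaction. Substituting into P = 169 - 3Q gives P = 221/2 - (3/2)q_G, so π_G = (221/2 - (3/2)q_G)q_G - 25q_G.
The leader's first-order condition 171/2 - 3q_G = 0 yields q_G = 57/2.
Then q_O = (117 - 3·(57/2))/6 = 21/4.
Price P = 169 - 3·(135/4) = 271/4.
Granite's profit: (271/4 - 25)·(57/2) - 396 = 822.3750.

822.38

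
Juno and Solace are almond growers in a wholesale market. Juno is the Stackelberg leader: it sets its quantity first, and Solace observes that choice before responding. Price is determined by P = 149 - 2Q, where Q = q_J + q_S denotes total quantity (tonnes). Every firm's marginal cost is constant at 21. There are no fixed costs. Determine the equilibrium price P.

53

The follower Solace best-responds to any q_J: π_S = (149 - 2Q)q_S - 21q_S.
∂π_S/∂q_S = 128 - 2q_J - 4q_S = 0 gives the reaction function q_S = (128 - 2q_J)/4.
Juno substitutes q_S(q_J) into its own profit: π_J = q_J(149 - 2q_J - (128 - 2q_J)/2) - 21q_J = (85 - q_J)q_J - 21q_J.
Leader FOC: 64 - 2q_J = 0, so q_J = 32.
Then q_S = (128 - 2·32)/4 = 16.
Total output Q = 48, so price P = 149 - 2·48 = 53.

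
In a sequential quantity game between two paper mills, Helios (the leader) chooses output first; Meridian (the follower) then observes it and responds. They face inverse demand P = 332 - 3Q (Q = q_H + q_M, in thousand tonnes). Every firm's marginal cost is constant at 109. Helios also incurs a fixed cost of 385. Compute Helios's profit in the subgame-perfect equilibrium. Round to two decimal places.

The follower Meridian best-responds to any q_H: π_M = (332 - 3Q)q_M - 109q_M.
∂π_M/∂q_M = 223 - 3q_H - 6q_M = 0 gives the reaction function q_M = (223 - 3q_H)/6.
The leader anticipates this reaction. Substituting into P = 332 - 3Q gives P = 441/2 - (3/2)q_H, so π_H = (441/2 - (3/2)q_H)q_H - 109q_H.
Maximising: ∂π_H/∂q_H = 223/2 - 3q_H = 0, giving q_H = 223/6.
Then q_M = (223 - 3·(223/6))/6 = 223/12.
Price P = 332 - 3·(223/4) = 659/4.
Helios's profit: (659/4 - 109)·(223/6) - 385 = 1687.0417.

1687.04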